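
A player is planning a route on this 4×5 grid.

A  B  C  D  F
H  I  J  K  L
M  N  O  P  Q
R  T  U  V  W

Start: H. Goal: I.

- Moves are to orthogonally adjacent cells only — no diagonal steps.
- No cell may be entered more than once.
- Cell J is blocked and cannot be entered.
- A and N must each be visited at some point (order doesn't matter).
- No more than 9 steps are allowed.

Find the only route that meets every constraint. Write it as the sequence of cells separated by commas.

Any route must reach A and N and still end at I within 9 moves, so the order of the required stops is forced.
Route from H: up 1 to A, right 3 to D, down 2 to P, left 2 to N, up 1 to I — 9 moves in all.
Check: all required cells visited; 9 ≤ 9 moves.

H, A, B, C, D, K, P, O, N, I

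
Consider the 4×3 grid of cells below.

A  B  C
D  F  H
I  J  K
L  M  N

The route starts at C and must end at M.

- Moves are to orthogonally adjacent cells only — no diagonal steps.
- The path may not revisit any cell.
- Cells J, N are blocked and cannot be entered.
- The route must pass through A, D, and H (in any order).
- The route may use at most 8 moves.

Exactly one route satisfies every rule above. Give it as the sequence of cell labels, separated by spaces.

C H F B A D I L M

The 8-move cap with required stops at A, D, H leaves no slack for detours.
Route from C: down 1 to H, left 1 to F, up 1 to B, left 1 to A, down 3 to L, right 1 to M — 8 moves in all.
Check: all required cells visited; 8 ≤ 8 moves.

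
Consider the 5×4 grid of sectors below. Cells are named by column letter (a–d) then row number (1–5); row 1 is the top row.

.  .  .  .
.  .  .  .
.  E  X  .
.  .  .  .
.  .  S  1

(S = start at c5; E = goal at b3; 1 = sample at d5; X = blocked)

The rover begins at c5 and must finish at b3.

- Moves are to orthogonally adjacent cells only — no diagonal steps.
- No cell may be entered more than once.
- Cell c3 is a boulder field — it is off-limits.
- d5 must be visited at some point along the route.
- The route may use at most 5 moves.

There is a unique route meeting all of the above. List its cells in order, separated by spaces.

c5 d5 d4 c4 b4 b3

The 5-move cap with required stops at d5 leaves no slack for detours.
Route from c5: right to d5, up to d4, 2× left (reaching b4), up to b3 — 5 moves in all.
Check: all required cells visited; 5 ≤ 5 moves.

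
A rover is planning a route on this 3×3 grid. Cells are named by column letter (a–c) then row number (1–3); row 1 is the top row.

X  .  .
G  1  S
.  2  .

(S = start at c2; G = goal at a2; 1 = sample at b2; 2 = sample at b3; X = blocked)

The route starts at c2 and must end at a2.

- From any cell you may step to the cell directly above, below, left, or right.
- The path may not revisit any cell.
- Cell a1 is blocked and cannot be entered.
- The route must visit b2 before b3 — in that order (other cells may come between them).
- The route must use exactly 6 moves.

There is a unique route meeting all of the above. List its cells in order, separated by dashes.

c2 - c1 - b1 - b2 - b3 - a3 - a2

The waypoints must appear in the order b2, b3, with no cell reused.
Route from c2: up 1 to c1, left 1 to b1, down 2 to b3, left 1 to a3, up 1 to a2 — 6 moves in all.
Check: order respected (1 at step 3, 2 at step 4); 6 moves as required.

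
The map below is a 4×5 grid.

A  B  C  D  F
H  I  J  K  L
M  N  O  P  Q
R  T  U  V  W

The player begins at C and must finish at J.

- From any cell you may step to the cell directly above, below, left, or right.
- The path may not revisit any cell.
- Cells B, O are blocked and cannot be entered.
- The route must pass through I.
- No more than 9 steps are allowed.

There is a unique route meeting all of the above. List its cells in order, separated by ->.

C -> D -> K -> P -> V -> U -> T -> N -> I -> J

Any route must reach I and still end at J within 9 moves, so the order of the required stops is forced.
Route from C: right 1 to D, down 3 to V, left 2 to T, up 2 to I, right 1 to J — 9 moves in all.
Check: all required cells visited; 9 ≤ 9 moves.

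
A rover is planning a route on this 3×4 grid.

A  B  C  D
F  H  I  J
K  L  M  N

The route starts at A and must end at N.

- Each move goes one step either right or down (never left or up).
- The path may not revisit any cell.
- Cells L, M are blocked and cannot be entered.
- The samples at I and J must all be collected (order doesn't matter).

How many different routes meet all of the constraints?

3

A right/down-only route from A to N makes exactly 2 down-moves and 3 right-moves in some order.
With no other constraints that would be C(5,2) = 10 routes.
A monotone route can only reach the required cells in the order I, J, so split there and multiply the segment counts (each segment already excludes blocked cells): A→I: 3; I→J: 1; J→N: 1; product = 3.
That gives 3 routes.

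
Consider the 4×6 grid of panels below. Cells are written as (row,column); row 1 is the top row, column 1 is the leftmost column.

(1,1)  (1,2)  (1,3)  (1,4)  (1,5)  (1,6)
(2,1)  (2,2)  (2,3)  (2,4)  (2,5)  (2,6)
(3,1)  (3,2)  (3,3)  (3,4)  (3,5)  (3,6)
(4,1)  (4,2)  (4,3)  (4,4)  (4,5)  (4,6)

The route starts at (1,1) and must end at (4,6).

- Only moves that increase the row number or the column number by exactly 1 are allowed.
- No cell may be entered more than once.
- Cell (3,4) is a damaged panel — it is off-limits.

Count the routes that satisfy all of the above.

A right/down-only route from (1,1) to (4,6) makes exactly 3 down-moves and 5 right-moves in some order.
With no other constraints that would be C(8,3) = 56 routes.
Subtract routes through each blocked cell (inclusion–exclusion for overlaps): − through (3,4): 30 → 26.
That gives 26 routes.

26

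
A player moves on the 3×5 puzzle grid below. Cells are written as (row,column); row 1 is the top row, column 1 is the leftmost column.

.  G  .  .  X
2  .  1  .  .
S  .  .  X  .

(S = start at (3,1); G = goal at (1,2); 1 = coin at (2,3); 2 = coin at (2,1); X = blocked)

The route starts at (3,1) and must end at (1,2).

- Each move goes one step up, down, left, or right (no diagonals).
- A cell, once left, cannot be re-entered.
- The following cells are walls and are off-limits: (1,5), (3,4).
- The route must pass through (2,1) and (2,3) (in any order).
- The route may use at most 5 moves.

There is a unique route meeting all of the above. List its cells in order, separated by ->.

(3,1) -> (2,1) -> (2,2) -> (2,3) -> (1,3) -> (1,2)

The budget equals the shortest possible length, so every move has to be on a shortest route through the required cells.
Route from (3,1): up to (2,1), 2× right (reaching (2,3)), up to (1,3), left to (1,2) — 5 moves in all.
Check: all required cells visited; 5 ≤ 5 moves.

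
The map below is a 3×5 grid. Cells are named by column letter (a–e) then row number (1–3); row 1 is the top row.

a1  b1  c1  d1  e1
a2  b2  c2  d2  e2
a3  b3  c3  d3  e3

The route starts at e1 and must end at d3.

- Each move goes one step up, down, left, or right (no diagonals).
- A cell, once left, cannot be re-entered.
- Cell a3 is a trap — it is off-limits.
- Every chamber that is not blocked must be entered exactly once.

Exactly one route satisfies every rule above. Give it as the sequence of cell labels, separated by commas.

Need to visit all 14 open cells exactly once, starting at e1 and ending at d3.
Route from e1: 4× left (reaching a1), down to a2, right to b2, down to b3, right to c3, up to c2, 2× right (reaching e2), down to e3, left to d3 — 13 moves in all.
Check: all 14 open cells covered.

e1, d1, c1, b1, a1, a2, b2, b3, c3, c2, d2, e2, e3, d3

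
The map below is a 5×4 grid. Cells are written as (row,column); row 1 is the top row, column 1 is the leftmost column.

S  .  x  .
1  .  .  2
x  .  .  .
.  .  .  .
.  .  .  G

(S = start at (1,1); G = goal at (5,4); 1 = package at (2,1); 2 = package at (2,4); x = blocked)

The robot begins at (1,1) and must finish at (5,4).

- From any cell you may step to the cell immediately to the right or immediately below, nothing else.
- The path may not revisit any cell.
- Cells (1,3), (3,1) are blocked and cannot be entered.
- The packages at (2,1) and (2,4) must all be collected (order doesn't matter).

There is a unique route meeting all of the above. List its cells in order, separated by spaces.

(1,1) (2,1) (2,2) (2,3) (2,4) (3,4) (4,4) (5,4)

Moves only go right or down, so the column and row indices never decrease.
Route from (1,1): down to (2,1), 3× right (reaching (2,4)), 3× down (reaching (5,4)) — 7 moves in all.
Check: all required cells visited.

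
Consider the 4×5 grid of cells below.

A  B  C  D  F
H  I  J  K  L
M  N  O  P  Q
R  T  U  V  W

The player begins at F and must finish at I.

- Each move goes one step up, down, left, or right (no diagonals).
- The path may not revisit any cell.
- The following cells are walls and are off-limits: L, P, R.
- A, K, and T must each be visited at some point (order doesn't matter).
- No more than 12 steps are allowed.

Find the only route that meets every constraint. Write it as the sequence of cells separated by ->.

F -> D -> K -> J -> O -> U -> T -> N -> M -> H -> A -> B -> I

The 12-move cap with required stops at A, K, T leaves no slack for detours.
Route from F: left to D, down to K, left to J, 2× down (reaching U), left to T, up to N, left to M, 2× up (reaching A), right to B, down to I — 12 moves in all.
Check: all required cells visited; 12 ≤ 12 moves.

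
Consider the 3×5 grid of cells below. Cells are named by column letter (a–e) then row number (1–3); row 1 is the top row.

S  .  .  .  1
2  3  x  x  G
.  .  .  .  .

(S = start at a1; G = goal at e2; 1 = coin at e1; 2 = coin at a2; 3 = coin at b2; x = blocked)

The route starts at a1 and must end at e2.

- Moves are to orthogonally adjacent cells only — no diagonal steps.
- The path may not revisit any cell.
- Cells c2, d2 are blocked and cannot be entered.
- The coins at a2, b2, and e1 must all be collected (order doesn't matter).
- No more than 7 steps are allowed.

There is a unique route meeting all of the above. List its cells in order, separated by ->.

The 7-move cap with required stops at a2, b2, e1 leaves no slack for detours.
Route from a1: down 1 to a2, right 1 to b2, up 1 to b1, right 3 to e1, down 1 to e2 — 7 moves in all.
Check: all required cells visited; 7 ≤ 7 moves.

a1 -> a2 -> b2 -> b1 -> c1 -> d1 -> e1 -> e2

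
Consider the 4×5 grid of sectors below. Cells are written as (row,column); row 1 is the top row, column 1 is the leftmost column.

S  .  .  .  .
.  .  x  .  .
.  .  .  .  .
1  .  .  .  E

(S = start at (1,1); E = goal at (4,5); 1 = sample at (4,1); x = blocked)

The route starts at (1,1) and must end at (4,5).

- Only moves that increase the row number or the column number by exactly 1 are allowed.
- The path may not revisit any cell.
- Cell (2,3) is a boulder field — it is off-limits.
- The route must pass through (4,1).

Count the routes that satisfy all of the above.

A right/down-only route from (1,1) to (4,5) makes exactly 3 down-moves and 4 right-moves in some order.
With no other constraints that would be C(7,3) = 35 routes.
Split at (4,1) and multiply the segment counts (each segment already excludes blocked cells): (1,1)→(4,1): 1; (4,1)→(4,5): 1; product = 1.
That gives 1 route.

1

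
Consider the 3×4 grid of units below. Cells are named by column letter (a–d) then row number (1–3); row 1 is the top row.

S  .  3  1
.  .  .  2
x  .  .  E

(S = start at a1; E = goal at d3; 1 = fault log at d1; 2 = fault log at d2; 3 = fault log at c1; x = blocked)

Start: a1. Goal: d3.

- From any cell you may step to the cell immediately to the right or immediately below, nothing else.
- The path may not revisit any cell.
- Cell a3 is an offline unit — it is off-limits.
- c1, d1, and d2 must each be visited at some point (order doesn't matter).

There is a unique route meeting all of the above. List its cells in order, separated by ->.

Moves only go right or down, so the column and row indices never decrease.
Route from a1: right 3 to d1, down 2 to d3 — 5 moves in all.
Check: all required cells visited.

a1 -> b1 -> c1 -> d1 -> d2 -> d3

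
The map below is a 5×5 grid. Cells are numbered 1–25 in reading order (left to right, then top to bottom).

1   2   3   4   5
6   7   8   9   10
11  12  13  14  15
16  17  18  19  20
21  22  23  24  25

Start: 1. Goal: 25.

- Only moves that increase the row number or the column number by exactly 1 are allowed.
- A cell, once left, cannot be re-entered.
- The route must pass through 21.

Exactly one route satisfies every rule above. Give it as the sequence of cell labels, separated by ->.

1 -> 6 -> 11 -> 16 -> 21 -> 22 -> 23 -> 24 -> 25

Moves only go right or down, so the column and row indices never decrease.
Route from 1: down 4 to 21, right 4 to 25 — 8 moves in all.
Check: all required cells visited.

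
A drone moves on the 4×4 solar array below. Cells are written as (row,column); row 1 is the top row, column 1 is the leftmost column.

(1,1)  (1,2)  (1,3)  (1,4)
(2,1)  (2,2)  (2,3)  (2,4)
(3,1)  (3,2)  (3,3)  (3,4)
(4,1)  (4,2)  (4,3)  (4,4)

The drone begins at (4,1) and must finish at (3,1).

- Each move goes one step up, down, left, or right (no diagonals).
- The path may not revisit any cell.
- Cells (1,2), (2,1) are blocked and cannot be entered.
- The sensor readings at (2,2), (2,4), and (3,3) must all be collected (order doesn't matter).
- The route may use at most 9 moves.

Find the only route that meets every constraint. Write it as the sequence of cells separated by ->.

(4,1) -> (4,2) -> (4,3) -> (3,3) -> (3,4) -> (2,4) -> (2,3) -> (2,2) -> (3,2) -> (3,1)

The budget equals the shortest possible length, so every move has to be on a shortest route through the required cells.
Route from (4,1): 2× right (reaching (4,3)), up to (3,3), right to (3,4), up to (2,4), 2× left (reaching (2,2)), down to (3,2), left to (3,1) — 9 moves in all.
Check: all required cells visited; 9 ≤ 9 moves.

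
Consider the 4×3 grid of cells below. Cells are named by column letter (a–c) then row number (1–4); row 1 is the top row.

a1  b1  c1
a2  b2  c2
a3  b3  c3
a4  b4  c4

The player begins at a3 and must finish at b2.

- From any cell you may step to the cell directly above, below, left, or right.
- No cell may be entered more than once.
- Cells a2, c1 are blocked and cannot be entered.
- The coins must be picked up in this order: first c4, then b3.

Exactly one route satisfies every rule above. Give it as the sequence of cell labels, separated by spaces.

a3 a4 b4 c4 c3 b3 b2

The waypoints must appear in the order c4, b3, with no cell reused.
Route from a3: down 1 to a4, right 2 to c4, up 1 to c3, left 1 to b3, up 1 to b2 — 6 moves in all.
Check: order respected (c4 at step 3, b3 at step 5).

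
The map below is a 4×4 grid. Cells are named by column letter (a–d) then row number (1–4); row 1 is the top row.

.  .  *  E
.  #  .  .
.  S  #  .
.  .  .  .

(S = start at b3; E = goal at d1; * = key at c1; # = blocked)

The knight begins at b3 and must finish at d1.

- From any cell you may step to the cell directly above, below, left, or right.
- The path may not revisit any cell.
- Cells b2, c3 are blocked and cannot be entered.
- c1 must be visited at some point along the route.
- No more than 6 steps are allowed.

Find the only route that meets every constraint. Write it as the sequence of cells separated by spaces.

b3 a3 a2 a1 b1 c1 d1

Any route must reach c1 and still end at d1 within 6 moves, so the order of the required stops is forced.
Route from b3: left to a3, 2× up (reaching a1), 3× right (reaching d1) — 6 moves in all.
Check: all required cells visited; 6 ≤ 6 moves.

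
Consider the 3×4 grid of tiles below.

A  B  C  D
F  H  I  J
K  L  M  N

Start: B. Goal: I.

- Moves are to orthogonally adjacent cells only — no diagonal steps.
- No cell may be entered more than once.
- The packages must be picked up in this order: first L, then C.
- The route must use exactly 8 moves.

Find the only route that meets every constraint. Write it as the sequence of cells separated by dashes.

The waypoints must appear in the order L, C, with no cell reused.
Route from B: 2× down (reaching L), 2× right (reaching N), 2× up (reaching D), left to C, down to I — 8 moves in all.
Check: order respected (L at step 2, C at step 7); 8 moves as required.

B - H - L - M - N - J - D - C - I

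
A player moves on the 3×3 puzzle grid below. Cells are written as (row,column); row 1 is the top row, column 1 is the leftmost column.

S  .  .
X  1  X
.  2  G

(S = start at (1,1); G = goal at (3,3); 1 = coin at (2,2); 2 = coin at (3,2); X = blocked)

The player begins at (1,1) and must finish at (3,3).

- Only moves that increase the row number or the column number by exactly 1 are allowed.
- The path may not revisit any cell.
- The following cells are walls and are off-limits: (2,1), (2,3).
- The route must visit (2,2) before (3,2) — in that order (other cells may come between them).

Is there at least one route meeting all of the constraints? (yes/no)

One route that works: (1,1) → (1,2) → (2,2) → (3,2) → (3,3).

yes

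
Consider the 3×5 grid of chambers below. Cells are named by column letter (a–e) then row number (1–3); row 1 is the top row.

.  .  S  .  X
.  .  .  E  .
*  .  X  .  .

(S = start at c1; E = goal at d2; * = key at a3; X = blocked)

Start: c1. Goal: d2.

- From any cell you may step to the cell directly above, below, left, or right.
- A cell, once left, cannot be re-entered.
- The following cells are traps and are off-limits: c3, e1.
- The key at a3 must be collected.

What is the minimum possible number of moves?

Any route passes through a3 somewhere between c1 and d2. Summing Manhattan distances along the two legs (c1 → a3 → d2) gives a lower bound of 4 + 4 = 8 moves.
A route of 8 moves achieves this: c1 → b1 → a1 → a2 → a3 → b3 → b2 → c2 → d2.
Since 8 matches the lower bound, it is optimal.

8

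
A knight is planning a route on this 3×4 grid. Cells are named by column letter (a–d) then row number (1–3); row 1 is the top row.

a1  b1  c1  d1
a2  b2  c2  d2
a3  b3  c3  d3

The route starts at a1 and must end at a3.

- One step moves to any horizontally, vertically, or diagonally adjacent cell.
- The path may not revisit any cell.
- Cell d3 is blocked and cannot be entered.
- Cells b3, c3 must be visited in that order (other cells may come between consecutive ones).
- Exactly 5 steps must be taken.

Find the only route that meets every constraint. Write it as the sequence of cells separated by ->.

The waypoints must appear in the order b3, c3, with no cell reused.
Route from a1: down to a2, down-right to b3, right to c3, up-left to b2, down-left to a3 — 5 moves in all.
Check: order respected (b3 at step 2, c3 at step 3); 5 moves as required.

a1 -> a2 -> b3 -> c3 -> b2 -> a3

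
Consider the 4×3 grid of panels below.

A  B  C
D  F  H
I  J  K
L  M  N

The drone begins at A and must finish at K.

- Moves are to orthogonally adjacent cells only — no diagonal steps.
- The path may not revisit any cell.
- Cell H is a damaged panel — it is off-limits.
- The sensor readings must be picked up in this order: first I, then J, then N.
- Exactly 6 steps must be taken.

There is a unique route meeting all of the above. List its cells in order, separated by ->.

The waypoints must appear in the order I, J, N, with no cell reused.
Route from A: 2× down (reaching I), right to J, down to M, right to N, up to K — 6 moves in all.
Check: order respected (I at step 2, J at step 3, N at step 5); 6 moves as required.

A -> D -> I -> J -> M -> N -> K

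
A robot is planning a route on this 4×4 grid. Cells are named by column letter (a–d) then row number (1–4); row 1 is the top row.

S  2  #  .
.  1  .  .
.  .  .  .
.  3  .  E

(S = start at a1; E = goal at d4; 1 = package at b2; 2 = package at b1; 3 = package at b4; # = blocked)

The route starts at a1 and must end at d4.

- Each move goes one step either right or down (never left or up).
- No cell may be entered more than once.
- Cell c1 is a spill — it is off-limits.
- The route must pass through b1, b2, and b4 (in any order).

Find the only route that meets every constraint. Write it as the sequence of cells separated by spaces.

a1 b1 b2 b3 b4 c4 d4

Moves only go right or down, so the column and row indices never decrease.
Route from a1: right to b1, 3× down (reaching b4), 2× right (reaching d4) — 6 moves in all.
Check: all required cells visited.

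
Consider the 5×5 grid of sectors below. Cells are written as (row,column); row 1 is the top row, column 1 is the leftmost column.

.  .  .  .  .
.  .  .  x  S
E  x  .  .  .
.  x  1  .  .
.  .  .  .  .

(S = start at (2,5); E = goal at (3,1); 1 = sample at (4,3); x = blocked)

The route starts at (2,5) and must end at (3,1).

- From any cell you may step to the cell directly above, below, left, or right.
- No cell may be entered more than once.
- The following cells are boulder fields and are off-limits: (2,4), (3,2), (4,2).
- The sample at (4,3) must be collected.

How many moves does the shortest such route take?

Any route passes through (4,3) somewhere between (2,5) and (3,1). Summing Manhattan distances along the two legs ((2,5) → (4,3) → (3,1)) gives a lower bound of 4 + 3 = 7 moves.
That bound ignores the blocked cells. Measuring each leg by the fewest moves that actually steer around them ((2,5)→(4,3): 4; (4,3)→(3,1): 5) raises the lower bound to 9.
A route of 9 moves exists: (2,5) → (3,5) → (4,5) → (4,4) → (4,3) → (3,3) → (2,3) → (2,2) → (2,1) → (3,1).
Since 9 matches that lower bound, it is optimal.

9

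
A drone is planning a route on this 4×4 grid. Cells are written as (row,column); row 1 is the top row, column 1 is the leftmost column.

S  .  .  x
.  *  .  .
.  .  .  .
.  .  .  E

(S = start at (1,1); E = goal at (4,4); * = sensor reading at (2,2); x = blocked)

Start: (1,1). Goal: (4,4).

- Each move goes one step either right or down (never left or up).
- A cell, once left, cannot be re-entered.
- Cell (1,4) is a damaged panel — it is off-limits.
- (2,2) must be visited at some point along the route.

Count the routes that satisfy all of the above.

A right/down-only route from (1,1) to (4,4) makes exactly 3 down-moves and 3 right-moves in some order.
With no other constraints that would be C(6,3) = 20 routes.
Split at (2,2) and multiply the segment counts (each segment already excludes blocked cells): (1,1)→(2,2): 2; (2,2)→(4,4): 6; product = 12.
That gives 12 routes.

12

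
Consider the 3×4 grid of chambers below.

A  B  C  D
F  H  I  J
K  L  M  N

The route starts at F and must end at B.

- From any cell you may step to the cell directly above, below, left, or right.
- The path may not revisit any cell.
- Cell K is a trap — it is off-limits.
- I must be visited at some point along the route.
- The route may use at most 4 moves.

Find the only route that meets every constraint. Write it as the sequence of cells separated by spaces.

Any route must reach I and still end at B within 4 moves, so the order of the required stops is forced.
Route from F: right 2 to I, up 1 to C, left 1 to B — 4 moves in all.
Check: all required cells visited; 4 ≤ 4 moves.

F H I C B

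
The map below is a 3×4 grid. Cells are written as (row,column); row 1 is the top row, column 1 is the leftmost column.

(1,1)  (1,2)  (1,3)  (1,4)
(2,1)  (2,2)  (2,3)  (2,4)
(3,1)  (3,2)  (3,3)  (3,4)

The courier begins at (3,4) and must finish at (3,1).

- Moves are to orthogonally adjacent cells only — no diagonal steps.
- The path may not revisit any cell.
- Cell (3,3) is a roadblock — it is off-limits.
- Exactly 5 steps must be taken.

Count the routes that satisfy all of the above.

Need simple routes of exactly 5 moves from (3,4) to (3,1) (Manhattan distance 3, so 1 moves are spent on a detour and 1 undoing it).
Enumerating: (3,4) (2,4) (2,3) (2,2) (3,2) (3,1) | (3,4) (2,4) (2,3) (2,2) (2,1) (3,1).
That gives 2 routes.

2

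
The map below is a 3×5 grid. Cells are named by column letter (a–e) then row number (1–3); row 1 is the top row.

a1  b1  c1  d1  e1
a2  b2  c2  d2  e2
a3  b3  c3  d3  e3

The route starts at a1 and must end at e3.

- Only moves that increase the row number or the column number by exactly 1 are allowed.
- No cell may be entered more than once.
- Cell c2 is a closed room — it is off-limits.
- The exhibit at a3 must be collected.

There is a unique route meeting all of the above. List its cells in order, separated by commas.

a1, a2, a3, b3, c3, d3, e3

Moves only go right or down, so the column and row indices never decrease.
Route from a1: 2× down (reaching a3), 4× right (reaching e3) — 6 moves in all.
Check: all required cells visited.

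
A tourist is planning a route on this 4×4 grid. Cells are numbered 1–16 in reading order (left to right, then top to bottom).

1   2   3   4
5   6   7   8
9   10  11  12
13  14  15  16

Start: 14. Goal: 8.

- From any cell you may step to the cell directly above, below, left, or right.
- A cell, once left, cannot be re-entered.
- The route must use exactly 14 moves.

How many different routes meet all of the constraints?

Need simple routes of exactly 14 moves from 14 to 8 (Manhattan distance 4, so 5 moves are spent on a detour and 5 undoing it).
Enumerating: 14 13 9 5 1 2 3 7 6 10 11 15 16 12 8 | 14 13 9 10 6 5 1 2 3 7 11 15 16 12 8 | 14 15 16 12 11 7 6 10 9 5 1 2 3 4 8 | 14 15 16 12 11 10 9 5 1 2 6 7 3 4 8.
That gives 4 routes.

4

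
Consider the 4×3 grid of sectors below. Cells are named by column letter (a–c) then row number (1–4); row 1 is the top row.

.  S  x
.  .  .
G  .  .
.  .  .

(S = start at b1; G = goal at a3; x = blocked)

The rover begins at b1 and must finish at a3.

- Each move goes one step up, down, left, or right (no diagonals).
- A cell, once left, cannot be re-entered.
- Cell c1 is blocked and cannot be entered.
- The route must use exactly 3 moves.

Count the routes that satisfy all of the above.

3

Need simple routes of exactly 3 moves from b1 to a3 (Manhattan distance 3, so 0 moves are spent on a detour and 0 undoing it).
Enumerating: b1 b2 b3 a3 | b1 b2 a2 a3 | b1 a1 a2 a3.
That gives 3 routes.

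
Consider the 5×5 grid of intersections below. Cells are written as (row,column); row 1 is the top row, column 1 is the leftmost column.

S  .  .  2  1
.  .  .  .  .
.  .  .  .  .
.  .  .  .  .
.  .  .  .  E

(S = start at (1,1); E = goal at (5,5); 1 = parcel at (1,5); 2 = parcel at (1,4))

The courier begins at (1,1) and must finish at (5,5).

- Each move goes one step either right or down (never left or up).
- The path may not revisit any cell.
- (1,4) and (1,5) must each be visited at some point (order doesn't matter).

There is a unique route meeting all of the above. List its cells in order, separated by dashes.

Moves only go right or down, so the column and row indices never decrease.
Route from (1,1): right 4 to (1,5), down 4 to (5,5) — 8 moves in all.
Check: all required cells visited.

(1,1) - (1,2) - (1,3) - (1,4) - (1,5) - (2,5) - (3,5) - (4,5) - (5,5)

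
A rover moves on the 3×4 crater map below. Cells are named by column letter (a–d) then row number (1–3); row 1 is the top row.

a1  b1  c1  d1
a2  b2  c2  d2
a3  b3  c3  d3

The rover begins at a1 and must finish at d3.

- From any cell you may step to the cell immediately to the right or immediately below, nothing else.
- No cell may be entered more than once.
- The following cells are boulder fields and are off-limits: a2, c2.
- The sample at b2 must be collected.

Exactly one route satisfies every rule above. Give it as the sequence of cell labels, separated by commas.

Moves only go right or down, so the column and row indices never decrease.
Route from a1: right to b1, 2× down (reaching b3), 2× right (reaching d3) — 5 moves in all.
Check: all required cells visited.

a1, b1, b2, b3, c3, d3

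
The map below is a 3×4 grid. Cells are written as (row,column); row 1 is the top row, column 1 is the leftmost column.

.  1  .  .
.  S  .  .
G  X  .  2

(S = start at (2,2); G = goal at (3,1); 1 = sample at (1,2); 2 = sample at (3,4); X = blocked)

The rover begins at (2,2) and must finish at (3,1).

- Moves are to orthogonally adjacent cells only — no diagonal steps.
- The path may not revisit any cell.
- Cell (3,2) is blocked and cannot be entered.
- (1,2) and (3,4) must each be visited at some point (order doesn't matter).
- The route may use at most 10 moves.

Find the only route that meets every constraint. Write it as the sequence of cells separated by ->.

Any route must reach (1,2) and (3,4) and still end at (3,1) within 10 moves, so the order of the required stops is forced.
Route from (2,2): right 1 to (2,3), down 1 to (3,3), right 1 to (3,4), up 2 to (1,4), left 3 to (1,1), down 2 to (3,1) — 10 moves in all.
Check: all required cells visited; 10 ≤ 10 moves.

(2,2) -> (2,3) -> (3,3) -> (3,4) -> (2,4) -> (1,4) -> (1,3) -> (1,2) -> (1,1) -> (2,1) -> (3,1)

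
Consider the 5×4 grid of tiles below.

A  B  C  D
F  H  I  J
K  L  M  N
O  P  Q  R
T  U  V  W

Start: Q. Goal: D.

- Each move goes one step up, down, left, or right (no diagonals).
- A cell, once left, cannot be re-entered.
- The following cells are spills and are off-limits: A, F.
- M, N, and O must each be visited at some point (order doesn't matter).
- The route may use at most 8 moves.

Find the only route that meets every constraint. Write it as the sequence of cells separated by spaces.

Q P O K L M N J D

The budget equals the shortest possible length, so every move has to be on a shortest route through the required cells.
Route from Q: left 2 to O, up 1 to K, right 3 to N, up 2 to D — 8 moves in all.
Check: all required cells visited; 8 ≤ 8 moves.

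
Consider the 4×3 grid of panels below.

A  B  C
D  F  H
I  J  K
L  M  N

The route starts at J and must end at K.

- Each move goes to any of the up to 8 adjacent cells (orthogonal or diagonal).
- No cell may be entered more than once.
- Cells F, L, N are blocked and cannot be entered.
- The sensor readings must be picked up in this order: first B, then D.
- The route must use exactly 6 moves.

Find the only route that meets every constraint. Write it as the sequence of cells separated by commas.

The waypoints must appear in the order B, D, with no cell reused.
Route from J: up-right 1 to H, up-left 1 to B, down-left 1 to D, down 1 to I, down-right 1 to M, up-right 1 to K — 6 moves in all.
Check: order respected (B at step 2, D at step 3); 6 moves as required.

J, H, B, D, I, M, K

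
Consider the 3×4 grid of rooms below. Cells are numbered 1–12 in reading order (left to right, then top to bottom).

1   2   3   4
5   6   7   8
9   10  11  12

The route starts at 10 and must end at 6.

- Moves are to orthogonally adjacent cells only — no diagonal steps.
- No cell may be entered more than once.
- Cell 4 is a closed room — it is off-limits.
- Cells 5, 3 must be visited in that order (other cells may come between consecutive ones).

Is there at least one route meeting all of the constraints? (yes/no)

yes

One route that works: 10 → 9 → 5 → 1 → 2 → 3 → 7 → 6.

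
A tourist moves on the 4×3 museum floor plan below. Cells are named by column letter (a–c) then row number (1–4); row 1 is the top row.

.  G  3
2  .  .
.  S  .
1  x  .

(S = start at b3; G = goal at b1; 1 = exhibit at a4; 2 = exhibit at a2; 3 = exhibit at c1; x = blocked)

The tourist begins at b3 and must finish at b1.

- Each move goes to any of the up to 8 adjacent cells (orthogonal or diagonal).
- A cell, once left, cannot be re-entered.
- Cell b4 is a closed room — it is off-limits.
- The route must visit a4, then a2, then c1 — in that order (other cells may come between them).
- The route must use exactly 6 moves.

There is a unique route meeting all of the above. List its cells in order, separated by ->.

b3 -> a4 -> a3 -> a2 -> b2 -> c1 -> b1

The waypoints must appear in the order a4, a2, c1, with no cell reused.
Route from b3: down-left to a4, 2× up (reaching a2), right to b2, up-right to c1, left to b1 — 6 moves in all.
Check: order respected (1 at step 1, 2 at step 3, 3 at step 5); 6 moves as required.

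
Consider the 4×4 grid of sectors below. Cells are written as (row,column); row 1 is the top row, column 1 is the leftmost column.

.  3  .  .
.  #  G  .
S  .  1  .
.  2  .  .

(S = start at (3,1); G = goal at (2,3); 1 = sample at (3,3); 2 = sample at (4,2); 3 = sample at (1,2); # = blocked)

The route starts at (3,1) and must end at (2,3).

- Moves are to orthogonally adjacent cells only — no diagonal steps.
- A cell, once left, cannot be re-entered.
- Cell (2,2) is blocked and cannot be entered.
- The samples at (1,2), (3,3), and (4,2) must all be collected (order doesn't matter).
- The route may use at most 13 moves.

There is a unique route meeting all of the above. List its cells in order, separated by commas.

(3,1), (2,1), (1,1), (1,2), (1,3), (1,4), (2,4), (3,4), (4,4), (4,3), (4,2), (3,2), (3,3), (2,3)

The 13-move cap with required stops at (1,2), (3,3), (4,2) leaves no slack for detours.
Route from (3,1): 2× up (reaching (1,1)), 3× right (reaching (1,4)), 3× down (reaching (4,4)), 2× left (reaching (4,2)), up to (3,2), right to (3,3), up to (2,3) — 13 moves in all.
Check: all required cells visited; 13 ≤ 13 moves.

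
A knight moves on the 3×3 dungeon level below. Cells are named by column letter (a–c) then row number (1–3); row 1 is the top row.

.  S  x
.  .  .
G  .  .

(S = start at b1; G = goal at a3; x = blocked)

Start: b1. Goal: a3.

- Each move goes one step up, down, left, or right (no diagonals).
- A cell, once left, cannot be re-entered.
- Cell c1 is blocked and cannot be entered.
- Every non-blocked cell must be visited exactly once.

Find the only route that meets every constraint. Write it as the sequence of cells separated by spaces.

Need to visit all 8 open cells exactly once, starting at b1 and ending at a3.
Cell c2 has only two open neighbours (c3 and b2), so the path must pass straight through it: one of those is the cell it's entered from and the other is where it exits.
Route from b1: left to a1, down to a2, 2× right (reaching c2), down to c3, 2× left (reaching a3) — 7 moves in all.
Check: all 8 open cells covered.

b1 a1 a2 b2 c2 c3 b3 a3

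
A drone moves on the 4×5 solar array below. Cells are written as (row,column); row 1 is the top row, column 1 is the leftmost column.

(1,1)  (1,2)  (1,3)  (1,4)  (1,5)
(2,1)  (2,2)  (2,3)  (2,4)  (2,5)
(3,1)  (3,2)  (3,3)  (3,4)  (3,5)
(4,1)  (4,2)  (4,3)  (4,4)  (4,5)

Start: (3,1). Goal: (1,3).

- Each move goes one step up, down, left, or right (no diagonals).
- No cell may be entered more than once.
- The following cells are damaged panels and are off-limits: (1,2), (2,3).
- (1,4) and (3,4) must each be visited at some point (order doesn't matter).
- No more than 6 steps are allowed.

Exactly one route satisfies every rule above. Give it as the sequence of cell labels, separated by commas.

The 6-move cap with required stops at (1,4), (3,4) leaves no slack for detours.
Route from (3,1): 3× right (reaching (3,4)), 2× up (reaching (1,4)), left to (1,3) — 6 moves in all.
Check: all required cells visited; 6 ≤ 6 moves.

(3,1), (3,2), (3,3), (3,4), (2,4), (1,4), (1,3)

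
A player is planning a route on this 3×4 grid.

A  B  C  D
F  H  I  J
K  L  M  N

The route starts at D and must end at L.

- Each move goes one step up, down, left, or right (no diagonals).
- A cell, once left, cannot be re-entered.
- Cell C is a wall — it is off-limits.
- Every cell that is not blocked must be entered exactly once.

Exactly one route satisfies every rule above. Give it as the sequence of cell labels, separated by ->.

Need to visit all 11 open cells exactly once, starting at D and ending at L.
Route from D: 2× down (reaching N), left to M, up to I, left to H, up to B, left to A, 2× down (reaching K), right to L — 10 moves in all.
Check: all 11 open cells covered.

D -> J -> N -> M -> I -> H -> B -> A -> F -> K -> L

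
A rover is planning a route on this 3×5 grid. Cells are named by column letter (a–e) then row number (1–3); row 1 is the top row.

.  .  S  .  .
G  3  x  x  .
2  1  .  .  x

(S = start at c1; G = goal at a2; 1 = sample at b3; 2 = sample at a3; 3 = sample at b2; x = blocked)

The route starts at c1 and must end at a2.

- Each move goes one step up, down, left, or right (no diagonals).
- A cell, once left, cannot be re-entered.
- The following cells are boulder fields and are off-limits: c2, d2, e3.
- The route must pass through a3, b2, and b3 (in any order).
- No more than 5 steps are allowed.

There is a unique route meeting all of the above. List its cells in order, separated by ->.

The budget equals the shortest possible length, so every move has to be on a shortest route through the required cells.
Route from c1: left to b1, 2× down (reaching b3), left to a3, up to a2 — 5 moves in all.
Check: all required cells visited; 5 ≤ 5 moves.

c1 -> b1 -> b2 -> b3 -> a3 -> a2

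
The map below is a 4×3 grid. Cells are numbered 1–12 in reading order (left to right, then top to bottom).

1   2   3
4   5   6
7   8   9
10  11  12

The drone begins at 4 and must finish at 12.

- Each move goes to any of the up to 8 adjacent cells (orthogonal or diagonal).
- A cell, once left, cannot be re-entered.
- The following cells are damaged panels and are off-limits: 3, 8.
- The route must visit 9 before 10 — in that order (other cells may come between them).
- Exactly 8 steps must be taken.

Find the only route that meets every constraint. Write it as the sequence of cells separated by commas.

4, 2, 6, 9, 5, 7, 10, 11, 12

The waypoints must appear in the order 9, 10, with no cell reused.
Route from 4: up-right 1 to 2, down-right 1 to 6, down 1 to 9, up-left 1 to 5, down-left 1 to 7, down 1 to 10, right 2 to 12 — 8 moves in all.
Check: order respected (9 at step 3, 10 at step 6); 8 moves as required.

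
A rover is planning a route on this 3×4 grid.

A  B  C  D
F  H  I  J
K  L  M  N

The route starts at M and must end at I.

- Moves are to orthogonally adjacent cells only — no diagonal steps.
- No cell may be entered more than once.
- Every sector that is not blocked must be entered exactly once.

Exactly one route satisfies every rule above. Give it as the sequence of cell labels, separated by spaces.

Need to visit all 12 open cells exactly once, starting at M and ending at I.
Cell D has only two open neighbours (J and C), so the path must pass straight through it: one of those is the cell it's entered from and the other is where it exits.
Route from M: right 1 to N, up 2 to D, left 3 to A, down 2 to K, right 1 to L, up 1 to H, right 1 to I — 11 moves in all.
Check: all 12 open cells covered.

M N J D C B A F K L H I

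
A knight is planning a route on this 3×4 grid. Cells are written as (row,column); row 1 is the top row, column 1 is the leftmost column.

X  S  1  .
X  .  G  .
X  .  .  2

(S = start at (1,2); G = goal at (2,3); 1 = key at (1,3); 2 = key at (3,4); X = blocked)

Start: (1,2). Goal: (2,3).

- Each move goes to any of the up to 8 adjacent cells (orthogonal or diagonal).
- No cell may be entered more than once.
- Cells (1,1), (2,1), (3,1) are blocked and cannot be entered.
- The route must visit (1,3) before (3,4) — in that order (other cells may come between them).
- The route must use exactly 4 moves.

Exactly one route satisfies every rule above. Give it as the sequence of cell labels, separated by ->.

The waypoints must appear in the order (1,3), (3,4), with no cell reused.
Route from (1,2): right to (1,3), down-right to (2,4), down to (3,4), up-left to (2,3) — 4 moves in all.
Check: order respected (1 at step 1, 2 at step 3); 4 moves as required.

(1,2) -> (1,3) -> (2,4) -> (3,4) -> (2,3)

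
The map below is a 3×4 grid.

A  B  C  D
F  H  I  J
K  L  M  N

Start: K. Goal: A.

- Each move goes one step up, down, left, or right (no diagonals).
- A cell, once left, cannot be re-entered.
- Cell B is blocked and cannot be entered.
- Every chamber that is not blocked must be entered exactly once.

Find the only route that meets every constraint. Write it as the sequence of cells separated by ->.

K -> L -> M -> N -> J -> D -> C -> I -> H -> F -> A

Need to visit all 11 open cells exactly once, starting at K and ending at A.
Cell N has only two open neighbours (J and M), so the path must pass straight through it: one of those is the cell it's entered from and the other is where it exits.
Route from K: right 3 to N, up 2 to D, left 1 to C, down 1 to I, left 2 to F, up 1 to A — 10 moves in all.
Check: all 11 open cells covered.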